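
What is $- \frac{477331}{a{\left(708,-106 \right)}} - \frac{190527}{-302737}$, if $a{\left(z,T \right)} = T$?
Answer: $\frac{144525950809}{32090122} \approx 4503.8$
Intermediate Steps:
$- \frac{477331}{a{\left(708,-106 \right)}} - \frac{190527}{-302737} = - \frac{477331}{-106} - \frac{190527}{-302737} = \left(-477331\right) \left(- \frac{1}{106}\right) - - \frac{190527}{302737} = \frac{477331}{106} + \frac{190527}{302737} = \frac{144525950809}{32090122}$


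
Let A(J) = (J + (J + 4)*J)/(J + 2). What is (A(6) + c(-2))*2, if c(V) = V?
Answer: 25/2 ≈ 12.500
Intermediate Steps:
A(J) = (J + J*(4 + J))/(2 + J) (A(J) = (J + (4 + J)*J)/(2 + J) = (J + J*(4 + J))/(2 + J))
(A(6) + c(-2))*2 = (6*(5 + 6)/(2 + 6) - 2)*2 = (6*11/8 - 2)*2 = (6*(1/8)*11 - 2)*2 = (33/4 - 2)*2 = (25/4)*2 = 25/2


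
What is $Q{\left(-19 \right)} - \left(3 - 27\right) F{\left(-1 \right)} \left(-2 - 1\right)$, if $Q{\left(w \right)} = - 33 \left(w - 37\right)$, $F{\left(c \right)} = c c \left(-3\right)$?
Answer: $2064$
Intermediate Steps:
$F{\left(c \right)} = - 3 c^{2}$ ($F{\left(c \right)} = c^{2} \left(-3\right) = - 3 c^{2}$)
$Q{\left(w \right)} = 1221 - 33 w$ ($Q{\left(w \right)} = - 33 \left(-37 + w\right) = 1221 - 33 w$)
$Q{\left(-19 \right)} - \left(3 - 27\right) F{\left(-1 \right)} \left(-2 - 1\right) = \left(1221 - -627\right) - \left(3 - 27\right) - 3 \left(-1\right)^{2} \left(-2 - 1\right) = \left(1221 + 627\right) - - 24 \left(-3\right) 1 \left(-3\right) = 1848 - - 24 \left(\left(-3\right) \left(-3\right)\right) = 1848 - \left(-24\right) 9 = 1848 - -216 = 1848 + 216 = 2064$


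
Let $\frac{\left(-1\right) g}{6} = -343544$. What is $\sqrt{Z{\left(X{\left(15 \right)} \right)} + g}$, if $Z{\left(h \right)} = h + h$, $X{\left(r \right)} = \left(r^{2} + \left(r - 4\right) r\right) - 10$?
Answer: $2 \sqrt{515506} \approx 1436.0$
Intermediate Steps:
$g = 2061264$ ($g = \left(-6\right) \left(-343544\right) = 2061264$)
$X{\left(r \right)} = -10 + r^{2} + r \left(-4 + r\right)$ ($X{\left(r \right)} = \left(r^{2} + \left(-4 + r\right) r\right) - 10 = \left(r^{2} + r \left(-4 + r\right)\right) - 10 = -10 + r^{2} + r \left(-4 + r\right)$)
$Z{\left(h \right)} = 2 h$
$\sqrt{Z{\left(X{\left(15 \right)} \right)} + g} = \sqrt{2 \left(-10 - 60 + 2 \cdot 15^{2}\right) + 2061264} = \sqrt{2 \left(-10 - 60 + 2 \cdot 225\right) + 2061264} = \sqrt{2 \left(-10 - 60 + 450\right) + 2061264} = \sqrt{2 \cdot 380 + 2061264} = \sqrt{760 + 2061264} = \sqrt{2062024} = 2 \sqrt{515506}$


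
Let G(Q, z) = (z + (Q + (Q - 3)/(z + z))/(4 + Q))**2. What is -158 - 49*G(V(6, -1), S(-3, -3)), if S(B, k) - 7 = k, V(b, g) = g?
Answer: -3033/4 ≈ -758.25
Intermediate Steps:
S(B, k) = 7 + k
G(Q, z) = (z + (Q + (-3 + Q)/(2*z))/(4 + Q))**2 (G(Q, z) = (z + (Q + (-3 + Q)/((2*z)))/(4 + Q))**2 = (z + (Q + (-3 + Q)*(1/(2*z)))/(4 + Q))**2 = (z + (Q + (-3 + Q)/(2*z))/(4 + Q))**2)
-158 - 49*G(V(6, -1), S(-3, -3)) = -158 - 49*(-3 - 1 + 8*(7 - 3)**2 + 2*(-1)*(7 - 3) + 2*(-1)*(7 - 3)**2)**2/(4*(7 - 3)**2*(4 - 1)**2) = -158 - 49*(-3 - 1 + 8*4**2 + 2*(-1)*4 + 2*(-1)*4**2)**2/(4*4**2*3**2) = -158 - 49*(-3 - 1 + 8*16 - 8 + 2*(-1)*16)**2/(4*16*9) = -158 - 49*(-3 - 1 + 128 - 8 - 32)**2/(4*16*9) = -158 - 49*84**2/(4*16*9) = -158 - 49*7056/(4*16*9) = -158 - 49*49/4 = -158 - 2401/4 = -3033/4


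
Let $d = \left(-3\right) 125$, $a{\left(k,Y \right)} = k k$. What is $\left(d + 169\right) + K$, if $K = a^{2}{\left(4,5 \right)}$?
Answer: $50$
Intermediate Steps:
$a{\left(k,Y \right)} = k^{2}$
$K = 256$ ($K = \left(4^{2}\right)^{2} = 16^{2} = 256$)
$d = -375$
$\left(d + 169\right) + K = \left(-375 + 169\right) + 256 = -206 + 256 = 50$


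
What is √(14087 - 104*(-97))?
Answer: 5*√967 ≈ 155.48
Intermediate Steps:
√(14087 - 104*(-97)) = √(14087 + 10088) = √24175 = 5*√967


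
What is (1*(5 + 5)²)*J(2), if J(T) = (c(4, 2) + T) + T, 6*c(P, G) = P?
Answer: 1400/3 ≈ 466.67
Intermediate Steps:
c(P, G) = P/6
J(T) = ⅔ + 2*T (J(T) = ((⅙)*4 + T) + T = (⅔ + T) + T = ⅔ + 2*T)
(1*(5 + 5)²)*J(2) = (1*(5 + 5)²)*(⅔ + 2*2) = (1*10²)*(⅔ + 4) = (1*100)*(14/3) = 100*(14/3) = 1400/3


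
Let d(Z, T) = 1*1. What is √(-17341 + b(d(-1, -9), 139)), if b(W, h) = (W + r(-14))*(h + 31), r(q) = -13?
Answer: I*√19381 ≈ 139.22*I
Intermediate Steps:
d(Z, T) = 1
b(W, h) = (-13 + W)*(31 + h) (b(W, h) = (W - 13)*(h + 31) = (-13 + W)*(31 + h))
√(-17341 + b(d(-1, -9), 139)) = √(-17341 + (-403 - 13*139 + 31*1 + 1*139)) = √(-17341 + (-403 - 1807 + 31 + 139)) = √(-17341 - 2040) = √(-19381) = I*√19381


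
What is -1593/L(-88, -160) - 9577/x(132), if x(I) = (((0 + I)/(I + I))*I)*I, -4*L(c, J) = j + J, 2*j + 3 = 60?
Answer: -113544479/2291256 ≈ -49.556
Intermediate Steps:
j = 57/2 (j = -3/2 + (½)*60 = -3/2 + 30 = 57/2 ≈ 28.500)
L(c, J) = -57/8 - J/4 (L(c, J) = -(57/2 + J)/4 = -57/8 - J/4)
x(I) = I²/2 (x(I) = ((I/((2*I)))*I)*I = ((I*(1/(2*I)))*I)*I = (I/2)*I = I²/2)
-1593/L(-88, -160) - 9577/x(132) = -1593/(-57/8 - ¼*(-160)) - 9577/((½)*132²) = -1593/(-57/8 + 40) - 9577/((½)*17424) = -1593/263/8 - 9577/8712 = -1593*8/263 - 9577*1/8712 = -12744/263 - 9577/8712 = -113544479/2291256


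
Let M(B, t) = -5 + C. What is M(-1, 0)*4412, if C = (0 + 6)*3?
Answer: 57356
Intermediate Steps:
C = 18 (C = 6*3 = 18)
M(B, t) = 13 (M(B, t) = -5 + 18 = 13)
M(-1, 0)*4412 = 13*4412 = 57356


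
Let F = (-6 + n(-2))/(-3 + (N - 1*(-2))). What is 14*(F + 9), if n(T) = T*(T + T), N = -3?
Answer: 119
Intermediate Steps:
n(T) = 2*T² (n(T) = T*(2*T) = 2*T²)
F = -½ (F = (-6 + 2*(-2)²)/(-3 + (-3 - 1*(-2))) = (-6 + 2*4)/(-3 + (-3 + 2)) = (-6 + 8)/(-3 - 1) = 2/(-4) = 2*(-¼) = -½ ≈ -0.50000)
14*(F + 9) = 14*(-½ + 9) = 14*(17/2) = 119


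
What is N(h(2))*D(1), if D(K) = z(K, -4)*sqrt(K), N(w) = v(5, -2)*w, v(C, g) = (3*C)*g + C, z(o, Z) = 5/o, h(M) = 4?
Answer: -500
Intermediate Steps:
v(C, g) = C + 3*C*g (v(C, g) = 3*C*g + C = C + 3*C*g)
N(w) = -25*w (N(w) = (5*(1 + 3*(-2)))*w = (5*(1 - 6))*w = (5*(-5))*w = -25*w)
D(K) = 5/sqrt(K) (D(K) = (5/K)*sqrt(K) = 5/sqrt(K))
N(h(2))*D(1) = (-25*4)*(5/sqrt(1)) = -500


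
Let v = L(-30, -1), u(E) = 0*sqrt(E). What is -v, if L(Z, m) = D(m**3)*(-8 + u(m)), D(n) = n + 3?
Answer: 16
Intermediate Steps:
u(E) = 0
D(n) = 3 + n
L(Z, m) = -24 - 8*m**3 (L(Z, m) = (3 + m**3)*(-8 + 0) = (3 + m**3)*(-8) = -24 - 8*m**3)
v = -16 (v = -24 - 8*(-1)**3 = -24 - 8*(-1) = -24 + 8 = -16)
-v = -1*(-16) = 16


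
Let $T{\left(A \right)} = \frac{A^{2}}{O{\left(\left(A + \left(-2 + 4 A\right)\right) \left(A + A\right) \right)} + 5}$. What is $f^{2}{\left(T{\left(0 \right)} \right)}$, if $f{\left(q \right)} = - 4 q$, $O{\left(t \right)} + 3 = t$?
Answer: $0$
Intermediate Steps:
$O{\left(t \right)} = -3 + t$
$T{\left(A \right)} = \frac{A^{2}}{2 + 2 A \left(-2 + 5 A\right)}$ ($T{\left(A \right)} = \frac{A^{2}}{\left(-3 + \left(A + \left(-2 + 4 A\right)\right) \left(A + A\right)\right) + 5} = \frac{A^{2}}{\left(-3 + \left(-2 + 5 A\right) 2 A\right) + 5} = \frac{A^{2}}{\left(-3 + 2 A \left(-2 + 5 A\right)\right) + 5} = \frac{A^{2}}{2 + 2 A \left(-2 + 5 A\right)}$)
$f^{2}{\left(T{\left(0 \right)} \right)} = \left(- 4 \frac{0^{2}}{2 \left(1 + 0 \left(-2 + 5 \cdot 0\right)\right)}\right)^{2} = \left(- 4 \cdot \frac{1}{2} \cdot 0 \frac{1}{1 + 0 \left(-2 + 0\right)}\right)^{2} = \left(- 4 \cdot \frac{1}{2} \cdot 0 \frac{1}{1 + 0 \left(-2\right)}\right)^{2} = \left(- 4 \cdot \frac{1}{2} \cdot 0 \frac{1}{1 + 0}\right)^{2} = \left(- 4 \cdot \frac{1}{2} \cdot 0 \cdot 1^{-1}\right)^{2} = \left(- 4 \cdot \frac{1}{2} \cdot 0 \cdot 1\right)^{2} = \left(\left(-4\right) 0\right)^{2} = 0^{2} = 0$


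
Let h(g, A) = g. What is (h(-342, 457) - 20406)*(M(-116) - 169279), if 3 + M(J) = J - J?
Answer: 3512262936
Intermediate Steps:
M(J) = -3 (M(J) = -3 + (J - J) = -3 + 0 = -3)
(h(-342, 457) - 20406)*(M(-116) - 169279) = (-342 - 20406)*(-3 - 169279) = -20748*(-169282) = 3512262936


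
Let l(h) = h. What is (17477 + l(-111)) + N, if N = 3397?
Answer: 20763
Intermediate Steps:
(17477 + l(-111)) + N = (17477 - 111) + 3397 = 17366 + 3397 = 20763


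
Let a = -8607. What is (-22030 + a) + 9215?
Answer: -21422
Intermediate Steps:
(-22030 + a) + 9215 = (-22030 - 8607) + 9215 = -30637 + 9215 = -21422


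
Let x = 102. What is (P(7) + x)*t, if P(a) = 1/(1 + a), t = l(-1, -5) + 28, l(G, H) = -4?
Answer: 2451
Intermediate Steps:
t = 24 (t = -4 + 28 = 24)
(P(7) + x)*t = (1/(1 + 7) + 102)*24 = (1/8 + 102)*24 = (817/8)*24 = 2451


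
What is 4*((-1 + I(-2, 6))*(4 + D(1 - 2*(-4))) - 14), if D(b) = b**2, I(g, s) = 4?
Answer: 964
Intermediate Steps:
4*((-1 + I(-2, 6))*(4 + D(1 - 2*(-4))) - 14) = 4*((-1 + 4)*(4 + (1 - 2*(-4))**2) - 14) = 4*(3*(4 + (1 - 1*(-8))**2) - 14) = 4*(3*(4 + (1 + 8)**2) - 14) = 4*(3*(4 + 9**2) - 14) = 4*(3*(4 + 81) - 14) = 4*(3*85 - 14) = 4*(255 - 14) = 4*241 = 964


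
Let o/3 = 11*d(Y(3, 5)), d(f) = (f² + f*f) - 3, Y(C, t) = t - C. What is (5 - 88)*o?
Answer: -13695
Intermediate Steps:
d(f) = -3 + 2*f² (d(f) = (f² + f²) - 3 = 2*f² - 3 = -3 + 2*f²)
o = 165 (o = 3*(11*(-3 + 2*(5 - 1*3)²)) = 3*(11*(-3 + 2*(5 - 3)²)) = 3*(11*(-3 + 2*2²)) = 3*(11*(-3 + 2*4)) = 3*(11*(-3 + 8)) = 3*(11*5) = 3*55 = 165)
(5 - 88)*o = (5 - 88)*165 = -83*165 = -13695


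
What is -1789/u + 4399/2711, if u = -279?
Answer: 6077300/756369 ≈ 8.0348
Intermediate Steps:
-1789/u + 4399/2711 = -1789/(-279) + 4399/2711 = -1789*(-1/279) + 4399*(1/2711) = 1789/279 + 4399/2711 = 6077300/756369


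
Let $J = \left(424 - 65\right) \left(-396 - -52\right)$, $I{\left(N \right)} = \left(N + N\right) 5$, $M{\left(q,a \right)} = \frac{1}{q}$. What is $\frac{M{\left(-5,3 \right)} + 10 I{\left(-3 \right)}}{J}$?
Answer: $\frac{1501}{617480} \approx 0.0024308$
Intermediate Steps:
$I{\left(N \right)} = 10 N$ ($I{\left(N \right)} = 2 N 5 = 10 N$)
$J = -123496$ ($J = 359 \left(-396 + 52\right) = 359 \left(-344\right) = -123496$)
$\frac{M{\left(-5,3 \right)} + 10 I{\left(-3 \right)}}{J} = \frac{\frac{1}{-5} + 10 \cdot 10 \left(-3\right)}{-123496} = \left(- \frac{1}{5} + 10 \left(-30\right)\right) \left(- \frac{1}{123496}\right) = \left(- \frac{1}{5} - 300\right) \left(- \frac{1}{123496}\right) = \left(- \frac{1501}{5}\right) \left(- \frac{1}{123496}\right) = \frac{1501}{617480}$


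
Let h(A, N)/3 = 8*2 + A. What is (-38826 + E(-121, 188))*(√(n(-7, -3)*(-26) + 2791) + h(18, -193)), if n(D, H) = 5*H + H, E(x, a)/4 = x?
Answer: -4009620 - 39310*√3259 ≈ -6.2537e+6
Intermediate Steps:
E(x, a) = 4*x
n(D, H) = 6*H
h(A, N) = 48 + 3*A (h(A, N) = 3*(8*2 + A) = 3*(16 + A) = 48 + 3*A)
(-38826 + E(-121, 188))*(√(n(-7, -3)*(-26) + 2791) + h(18, -193)) = (-38826 + 4*(-121))*(√((6*(-3))*(-26) + 2791) + (48 + 3*18)) = (-38826 - 484)*(√(-18*(-26) + 2791) + (48 + 54)) = -39310*(√(468 + 2791) + 102) = -39310*(√3259 + 102) = -39310*(102 + √3259) = -4009620 - 39310*√3259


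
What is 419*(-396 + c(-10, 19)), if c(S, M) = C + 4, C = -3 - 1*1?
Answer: -165924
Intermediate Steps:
C = -4 (C = -3 - 1 = -4)
c(S, M) = 0 (c(S, M) = -4 + 4 = 0)
419*(-396 + c(-10, 19)) = 419*(-396 + 0) = 419*(-396) = -165924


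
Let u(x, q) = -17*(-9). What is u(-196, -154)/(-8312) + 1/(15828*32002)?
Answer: -4843670191/263141117292 ≈ -0.018407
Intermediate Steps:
u(x, q) = 153
u(-196, -154)/(-8312) + 1/(15828*32002) = 153/(-8312) + 1/(15828*32002) = 153*(-1/8312) + (1/15828)*(1/32002) = -153/8312 + 1/506527656 = -4843670191/263141117292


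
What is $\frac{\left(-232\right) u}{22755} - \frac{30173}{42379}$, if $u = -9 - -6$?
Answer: $- \frac{219030277}{321444715} \approx -0.68139$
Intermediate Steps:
$u = -3$ ($u = -9 + 6 = -3$)
$\frac{\left(-232\right) u}{22755} - \frac{30173}{42379} = \frac{\left(-232\right) \left(-3\right)}{22755} - \frac{30173}{42379} = 696 \cdot \frac{1}{22755} - \frac{30173}{42379} = \frac{232}{7585} - \frac{30173}{42379} = - \frac{219030277}{321444715}$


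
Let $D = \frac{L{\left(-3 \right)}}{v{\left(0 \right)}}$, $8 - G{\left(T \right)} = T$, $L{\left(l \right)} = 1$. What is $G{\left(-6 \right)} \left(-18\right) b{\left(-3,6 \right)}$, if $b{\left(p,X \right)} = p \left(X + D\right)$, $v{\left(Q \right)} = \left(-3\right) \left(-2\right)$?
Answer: $4662$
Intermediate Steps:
$G{\left(T \right)} = 8 - T$
$v{\left(Q \right)} = 6$
$D = \frac{1}{6}$ ($D = 1 \cdot \frac{1}{6} = \frac{1}{6} \approx 0.16667$)
$b{\left(p,X \right)} = p \left(\frac{1}{6} + X\right)$ ($b{\left(p,X \right)} = p \left(X + \frac{1}{6}\right) = p \left(\frac{1}{6} + X\right)$)
$G{\left(-6 \right)} \left(-18\right) b{\left(-3,6 \right)} = \left(8 - -6\right) \left(-18\right) \left(- 3 \left(\frac{1}{6} + 6\right)\right) = \left(8 + 6\right) \left(-18\right) \left(\left(-3\right) \frac{37}{6}\right) = 14 \left(-18\right) \left(- \frac{37}{2}\right) = \left(-252\right) \left(- \frac{37}{2}\right) = 4662$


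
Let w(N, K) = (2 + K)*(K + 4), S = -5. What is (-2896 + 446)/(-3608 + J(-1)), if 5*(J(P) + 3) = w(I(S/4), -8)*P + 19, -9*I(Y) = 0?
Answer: 175/258 ≈ 0.67829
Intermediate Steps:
I(Y) = 0 (I(Y) = -⅑*0 = 0)
w(N, K) = (2 + K)*(4 + K)
J(P) = ⅘ + 24*P/5 (J(P) = -3 + ((8 + (-8)² + 6*(-8))*P + 19)/5 = -3 + ((8 + 64 - 48)*P + 19)/5 = -3 + (24*P + 19)/5 = -3 + (19 + 24*P)/5 = -3 + (19/5 + 24*P/5) = ⅘ + 24*P/5)
(-2896 + 446)/(-3608 + J(-1)) = (-2896 + 446)/(-3608 + (⅘ + (24/5)*(-1))) = -2450/(-3608 + (⅘ - 24/5)) = -2450/(-3608 - 4) = -2450/(-3612) = -2450*(-1/3612) = 175/258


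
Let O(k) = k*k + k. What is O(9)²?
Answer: 8100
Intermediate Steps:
O(k) = k + k² (O(k) = k² + k = k + k²)
O(9)² = (9*(1 + 9))² = (9*10)² = 90² = 8100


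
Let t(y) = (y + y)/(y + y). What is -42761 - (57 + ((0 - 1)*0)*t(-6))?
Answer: -42818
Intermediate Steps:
t(y) = 1 (t(y) = (2*y)/((2*y)) = (2*y)*(1/(2*y)) = 1)
-42761 - (57 + ((0 - 1)*0)*t(-6)) = -42761 - (57 + ((0 - 1)*0)*1) = -42761 - (57 - 1*0*1) = -42761 - (57 + 0*1) = -42761 - (57 + 0) = -42761 - 1*57 = -42761 - 57 = -42818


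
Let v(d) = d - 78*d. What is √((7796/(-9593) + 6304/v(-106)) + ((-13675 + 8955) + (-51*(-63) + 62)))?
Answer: 5*I*√31537720107817/738661 ≈ 38.014*I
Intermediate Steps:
v(d) = -77*d
√((7796/(-9593) + 6304/v(-106)) + ((-13675 + 8955) + (-51*(-63) + 62))) = √((7796/(-9593) + 6304/((-77*(-106)))) + ((-13675 + 8955) + (-51*(-63) + 62))) = √((7796*(-1/9593) + 6304/8162) + (-4720 + (3213 + 62))) = √((-7796/9593 + 6304*(1/8162)) + (-4720 + 3275)) = √((-7796/9593 + 3152/4081) - 1445) = √(-29780/738661 - 1445) = √(-1067394925/738661) = 5*I*√31537720107817/738661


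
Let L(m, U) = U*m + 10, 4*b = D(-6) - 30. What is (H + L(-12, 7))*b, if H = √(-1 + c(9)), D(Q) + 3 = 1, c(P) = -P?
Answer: 592 - 8*I*√10 ≈ 592.0 - 25.298*I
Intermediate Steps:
D(Q) = -2 (D(Q) = -3 + 1 = -2)
b = -8 (b = (-2 - 30)/4 = (¼)*(-32) = -8)
H = I*√10 (H = √(-1 - 1*9) = √(-1 - 9) = √(-10) = I*√10 ≈ 3.1623*I)
L(m, U) = 10 + U*m
(H + L(-12, 7))*b = (I*√10 + (10 + 7*(-12)))*(-8) = (I*√10 + (10 - 84))*(-8) = (I*√10 - 74)*(-8) = (-74 + I*√10)*(-8) = 592 - 8*I*√10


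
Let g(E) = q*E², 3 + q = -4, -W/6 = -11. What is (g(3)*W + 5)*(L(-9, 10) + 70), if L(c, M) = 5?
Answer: -311475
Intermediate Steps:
W = 66 (W = -6*(-11) = 66)
q = -7 (q = -3 - 4 = -7)
g(E) = -7*E²
(g(3)*W + 5)*(L(-9, 10) + 70) = (-7*3²*66 + 5)*(5 + 70) = (-7*9*66 + 5)*75 = (-63*66 + 5)*75 = (-4158 + 5)*75 = -4153*75 = -311475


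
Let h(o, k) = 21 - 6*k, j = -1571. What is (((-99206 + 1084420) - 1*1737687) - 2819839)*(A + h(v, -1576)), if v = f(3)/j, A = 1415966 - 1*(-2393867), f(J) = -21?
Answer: -13643766944720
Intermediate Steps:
A = 3809833 (A = 1415966 + 2393867 = 3809833)
v = 21/1571 (v = -21/(-1571) = -21*(-1/1571) = 21/1571 ≈ 0.013367)
(((-99206 + 1084420) - 1*1737687) - 2819839)*(A + h(v, -1576)) = (((-99206 + 1084420) - 1*1737687) - 2819839)*(3809833 + (21 - 6*(-1576))) = ((985214 - 1737687) - 2819839)*(3809833 + (21 + 9456)) = (-752473 - 2819839)*(3809833 + 9477) = -3572312*3819310 = -13643766944720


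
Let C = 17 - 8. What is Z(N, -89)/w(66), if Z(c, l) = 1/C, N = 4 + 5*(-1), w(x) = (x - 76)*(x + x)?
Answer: -1/11880 ≈ -8.4175e-5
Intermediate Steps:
w(x) = 2*x*(-76 + x) (w(x) = (-76 + x)*(2*x) = 2*x*(-76 + x))
C = 9
N = -1 (N = 4 - 5 = -1)
Z(c, l) = 1/9
Z(N, -89)/w(66) = 1/(9*((2*66*(-76 + 66)))) = 1/(9*((2*66*(-10)))) = (1/9)/(-1320) = (1/9)*(-1/1320) = -1/11880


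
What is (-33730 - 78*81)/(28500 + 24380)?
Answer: -2503/3305 ≈ -0.75734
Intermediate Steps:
(-33730 - 78*81)/(28500 + 24380) = (-33730 - 6318)/52880 = -40048*1/52880 = -2503/3305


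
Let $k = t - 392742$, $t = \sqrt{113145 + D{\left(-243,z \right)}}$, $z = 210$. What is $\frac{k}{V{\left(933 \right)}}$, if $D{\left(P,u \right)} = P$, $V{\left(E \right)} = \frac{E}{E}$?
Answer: $-392742 + \sqrt{112902} \approx -3.9241 \cdot 10^{5}$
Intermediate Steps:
$V{\left(E \right)} = 1$
$t = \sqrt{112902}$ ($t = \sqrt{113145 - 243} = \sqrt{112902} \approx 336.01$)
$k = -392742 + \sqrt{112902}$ ($k = \sqrt{112902} - 392742 = -392742 + \sqrt{112902} \approx -3.9241 \cdot 10^{5}$)
$\frac{k}{V{\left(933 \right)}} = \frac{-392742 + \sqrt{112902}}{1} = \left(-392742 + \sqrt{112902}\right) 1 = -392742 + \sqrt{112902}$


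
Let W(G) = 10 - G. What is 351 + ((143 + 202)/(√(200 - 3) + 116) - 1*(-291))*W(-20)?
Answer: 121605579/13259 - 10350*√197/13259 ≈ 9160.6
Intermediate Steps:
351 + ((143 + 202)/(√(200 - 3) + 116) - 1*(-291))*W(-20) = 351 + ((143 + 202)/(√(200 - 3) + 116) - 1*(-291))*(10 - 1*(-20)) = 351 + (345/(√197 + 116) + 291)*(10 + 20) = 351 + (345/(116 + √197) + 291)*30 = 351 + (291 + 345/(116 + √197))*30 = 351 + (8730 + 10350/(116 + √197)) = 9081 + 10350/(116 + √197)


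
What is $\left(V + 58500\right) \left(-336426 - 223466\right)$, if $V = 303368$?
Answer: $-202606998256$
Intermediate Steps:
$\left(V + 58500\right) \left(-336426 - 223466\right) = \left(303368 + 58500\right) \left(-336426 - 223466\right) = 361868 \left(-559892\right) = -202606998256$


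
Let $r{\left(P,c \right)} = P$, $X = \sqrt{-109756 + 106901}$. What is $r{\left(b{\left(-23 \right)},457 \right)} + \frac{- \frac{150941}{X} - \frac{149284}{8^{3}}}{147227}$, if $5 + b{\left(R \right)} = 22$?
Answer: $\frac{320328631}{18845056} + \frac{150941 i \sqrt{2855}}{420333085} \approx 16.998 + 0.019187 i$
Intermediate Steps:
$b{\left(R \right)} = 17$ ($b{\left(R \right)} = -5 + 22 = 17$)
$X = i \sqrt{2855}$ ($X = \sqrt{-2855} = i \sqrt{2855} \approx 53.432 i$)
$r{\left(b{\left(-23 \right)},457 \right)} + \frac{- \frac{150941}{X} - \frac{149284}{8^{3}}}{147227} = 17 + \frac{- \frac{150941}{i \sqrt{2855}} - \frac{149284}{8^{3}}}{147227} = 17 + \left(- 150941 \left(- \frac{i \sqrt{2855}}{2855}\right) - \frac{149284}{512}\right) \frac{1}{147227} = 17 + \left(\frac{150941 i \sqrt{2855}}{2855} - \frac{37321}{128}\right) \frac{1}{147227} = 17 + \left(- \frac{37321}{128} + \frac{150941 i \sqrt{2855}}{2855}\right) \frac{1}{147227} = 17 - \left(\frac{37321}{18845056} - \frac{150941 i \sqrt{2855}}{420333085}\right) = \frac{320328631}{18845056} + \frac{150941 i \sqrt{2855}}{420333085}$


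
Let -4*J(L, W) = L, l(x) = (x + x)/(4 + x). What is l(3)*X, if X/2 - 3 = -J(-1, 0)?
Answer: 33/7 ≈ 4.7143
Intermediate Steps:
l(x) = 2*x/(4 + x) (l(x) = (2*x)/(4 + x) = 2*x/(4 + x))
J(L, W) = -L/4
X = 11/2 (X = 6 + 2*(-(-1)*(-1)/4) = 6 + 2*(-1*¼) = 6 + 2*(-¼) = 6 - ½ = 11/2 ≈ 5.5000)
l(3)*X = (2*3/(4 + 3))*(11/2) = (2*3/7)*(11/2) = (2*3*(⅐))*(11/2) = (6/7)*(11/2) = 33/7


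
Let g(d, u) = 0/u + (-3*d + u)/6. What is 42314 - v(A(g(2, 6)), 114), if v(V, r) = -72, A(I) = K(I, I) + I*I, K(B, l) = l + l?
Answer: 42386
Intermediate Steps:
K(B, l) = 2*l
g(d, u) = -d/2 + u/6 (g(d, u) = 0 + (u - 3*d)*(1/6) = 0 + (-d/2 + u/6) = -d/2 + u/6)
A(I) = I**2 + 2*I (A(I) = 2*I + I*I = 2*I + I**2 = I**2 + 2*I)
42314 - v(A(g(2, 6)), 114) = 42314 - 1*(-72) = 42314 + 72 = 42386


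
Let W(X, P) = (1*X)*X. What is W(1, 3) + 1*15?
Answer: 16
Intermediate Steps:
W(X, P) = X² (W(X, P) = X*X = X²)
W(1, 3) + 1*15 = 1² + 1*15 = 1 + 15 = 16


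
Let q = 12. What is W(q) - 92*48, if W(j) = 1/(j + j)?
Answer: -105983/24 ≈ -4416.0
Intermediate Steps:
W(j) = 1/(2*j)
W(q) - 92*48 = (1/2)/12 - 92*48 = (1/2)*(1/12) - 4416 = 1/24 - 4416 = -105983/24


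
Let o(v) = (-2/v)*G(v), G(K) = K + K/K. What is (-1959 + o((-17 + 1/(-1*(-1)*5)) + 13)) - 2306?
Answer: -81063/19 ≈ -4266.5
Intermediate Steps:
G(K) = 1 + K (G(K) = K + 1 = 1 + K)
o(v) = -2*(1 + v)/v (o(v) = (-2/v)*(1 + v) = -2*(1 + v)/v)
(-1959 + o((-17 + 1/(-1*(-1)*5)) + 13)) - 2306 = (-1959 + (-2 - 2/((-17 + 1/(-1*(-1)*5)) + 13))) - 2306 = (-1959 + (-2 - 2/((-17 + 1/(1*5)) + 13))) - 2306 = (-1959 + (-2 - 2/((-17 + 1/5) + 13))) - 2306 = (-1959 + (-2 - 2/((-17 + ⅕) + 13))) - 2306 = (-1959 + (-2 - 2/(-84/5 + 13))) - 2306 = (-1959 + (-2 - 2/(-19/5))) - 2306 = (-1959 + (-2 - 2*(-5/19))) - 2306 = (-1959 + (-2 + 10/19)) - 2306 = (-1959 - 28/19) - 2306 = -37249/19 - 2306 = -81063/19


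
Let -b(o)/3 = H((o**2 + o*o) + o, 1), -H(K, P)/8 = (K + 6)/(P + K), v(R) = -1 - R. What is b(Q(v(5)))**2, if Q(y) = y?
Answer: 2985984/4489 ≈ 665.18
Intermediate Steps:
H(K, P) = -8*(6 + K)/(K + P) (H(K, P) = -8*(K + 6)/(P + K) = -8*(6 + K)/(K + P))
b(o) = -24*(-6 - o - 2*o**2)/(1 + o + 2*o**2) (b(o) = -24*(-6 - ((o**2 + o*o) + o))/(((o**2 + o*o) + o) + 1) = -24*(-6 - ((o**2 + o**2) + o))/(((o**2 + o**2) + o) + 1) = -24*(-6 - (2*o**2 + o))/((2*o**2 + o) + 1) = -24*(-6 - (o + 2*o**2))/((o + 2*o**2) + 1) = -24*(-6 + (-o - 2*o**2))/(1 + o + 2*o**2) = -24*(-6 - o - 2*o**2)/(1 + o + 2*o**2))
b(Q(v(5)))**2 = (24*(6 + (-1 - 1*5)*(1 + 2*(-1 - 1*5)))/(1 + (-1 - 1*5)*(1 + 2*(-1 - 1*5))))**2 = (24*(6 + (-1 - 5)*(1 + 2*(-1 - 5)))/(1 + (-1 - 5)*(1 + 2*(-1 - 5))))**2 = (24*(6 - 6*(1 + 2*(-6)))/(1 - 6*(1 + 2*(-6))))**2 = (24*(6 - 6*(1 - 12))/(1 - 6*(1 - 12)))**2 = (24*(6 - 6*(-11))/(1 - 6*(-11)))**2 = (24*(6 + 66)/(1 + 66))**2 = (24*72/67)**2 = (24*(1/67)*72)**2 = (1728/67)**2 = 2985984/4489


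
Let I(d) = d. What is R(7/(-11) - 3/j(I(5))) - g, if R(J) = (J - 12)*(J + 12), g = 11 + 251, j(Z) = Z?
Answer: -1223526/3025 ≈ -404.47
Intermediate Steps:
g = 262
R(J) = (-12 + J)*(12 + J)
R(7/(-11) - 3/j(I(5))) - g = (-144 + (7/(-11) - 3/5)²) - 1*262 = (-144 + (7*(-1/11) - 3*⅕)²) - 262 = (-144 + (-7/11 - ⅗)²) - 262 = (-144 + (-68/55)²) - 262 = (-144 + 4624/3025) - 262 = -430976/3025 - 262 = -1223526/3025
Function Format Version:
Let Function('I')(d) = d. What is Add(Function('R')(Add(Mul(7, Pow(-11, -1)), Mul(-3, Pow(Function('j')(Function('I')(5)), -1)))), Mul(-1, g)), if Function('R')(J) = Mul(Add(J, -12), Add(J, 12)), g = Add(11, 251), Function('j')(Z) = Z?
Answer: Rational(-1223526, 3025) ≈ -404.47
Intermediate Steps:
g = 262
Function('R')(J) = Mul(Add(-12, J), Add(12, J))
Add(Function('R')(Add(Mul(7, Pow(-11, -1)), Mul(-3, Pow(Function('j')(Function('I')(5)), -1)))), Mul(-1, g)) = Add(Add(-144, Pow(Add(Mul(7, Pow(-11, -1)), Mul(-3, Pow(5, -1))), 2)), Mul(-1, 262)) = Add(Add(-144, Pow(Add(Mul(7, Rational(-1, 11)), Mul(-3, Rational(1, 5))), 2)), -262) = Add(Add(-144, Pow(Add(Rational(-7, 11), Rational(-3, 5)), 2)), -262) = Add(Add(-144, Pow(Rational(-68, 55), 2)), -262) = Add(Add(-144, Rational(4624, 3025)), -262) = Add(Rational(-430976, 3025), -262) = Rational(-1223526, 3025)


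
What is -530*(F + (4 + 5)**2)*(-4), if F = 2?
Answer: 175960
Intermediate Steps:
-530*(F + (4 + 5)**2)*(-4) = -530*(2 + (4 + 5)**2)*(-4) = -530*(2 + 9**2)*(-4) = -530*(2 + 81)*(-4) = -43990*(-4) = -530*(-332) = 175960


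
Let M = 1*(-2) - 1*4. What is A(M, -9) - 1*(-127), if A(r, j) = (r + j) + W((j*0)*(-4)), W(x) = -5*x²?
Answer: 112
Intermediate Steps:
M = -6 (M = -2 - 4 = -6)
A(r, j) = j + r (A(r, j) = (r + j) - 5*((j*0)*(-4))² = (j + r) - 5*(0*(-4))² = (j + r) - 5*0² = (j + r) - 5*0 = (j + r) + 0 = j + r)
A(M, -9) - 1*(-127) = (-9 - 6) - 1*(-127) = -15 + 127 = 112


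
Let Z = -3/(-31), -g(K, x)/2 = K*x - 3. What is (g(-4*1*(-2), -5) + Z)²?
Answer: 7123561/961 ≈ 7412.7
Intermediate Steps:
g(K, x) = 6 - 2*K*x (g(K, x) = -2*(K*x - 3) = -2*(-3 + K*x) = 6 - 2*K*x)
Z = 3/31 (Z = -3*(-1/31) = 3/31 ≈ 0.096774)
(g(-4*1*(-2), -5) + Z)² = ((6 - 2*-4*1*(-2)*(-5)) + 3/31)² = ((6 - 2*(-4*(-2))*(-5)) + 3/31)² = ((6 - 2*8*(-5)) + 3/31)² = ((6 + 80) + 3/31)² = (86 + 3/31)² = (2669/31)² = 7123561/961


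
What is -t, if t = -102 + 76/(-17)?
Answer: 1810/17 ≈ 106.47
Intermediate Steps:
t = -1810/17 (t = -102 - 1/17*76 = -102 - 76/17 = -1810/17 ≈ -106.47)
-t = -1*(-1810/17) = 1810/17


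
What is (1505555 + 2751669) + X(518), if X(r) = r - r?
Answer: 4257224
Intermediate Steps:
X(r) = 0
(1505555 + 2751669) + X(518) = (1505555 + 2751669) + 0 = 4257224 + 0 = 4257224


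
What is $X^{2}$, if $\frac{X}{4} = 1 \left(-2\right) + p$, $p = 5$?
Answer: $144$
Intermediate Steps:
$X = 12$ ($X = 4 \left(1 \left(-2\right) + 5\right) = 4 \left(-2 + 5\right) = 4 \cdot 3 = 12$)
$X^{2} = 12^{2} = 144$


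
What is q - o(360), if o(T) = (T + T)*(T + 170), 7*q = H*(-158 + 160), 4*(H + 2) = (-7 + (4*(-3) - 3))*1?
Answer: -2671215/7 ≈ -3.8160e+5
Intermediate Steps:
H = -15/2 (H = -2 + ((-7 + (4*(-3) - 3))*1)/4 = -2 + ((-7 + (-12 - 3))*1)/4 = -2 + ((-7 - 15)*1)/4 = -2 + (-22*1)/4 = -2 + (1/4)*(-22) = -2 - 11/2 = -15/2 ≈ -7.5000)
q = -15/7 (q = (-15*(-158 + 160)/2)/7 = (-15/2*2)/7 = (1/7)*(-15) = -15/7 ≈ -2.1429)
o(T) = 2*T*(170 + T) (o(T) = (2*T)*(170 + T) = 2*T*(170 + T))
q - o(360) = -15/7 - 2*360*(170 + 360) = -15/7 - 2*360*530 = -15/7 - 1*381600 = -15/7 - 381600 = -2671215/7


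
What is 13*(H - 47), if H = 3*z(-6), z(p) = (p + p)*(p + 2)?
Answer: 1261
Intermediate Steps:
z(p) = 2*p*(2 + p) (z(p) = (2*p)*(2 + p) = 2*p*(2 + p))
H = 144 (H = 3*(2*(-6)*(2 - 6)) = 3*(2*(-6)*(-4)) = 3*48 = 144)
13*(H - 47) = 13*(144 - 47) = 13*97 = 1261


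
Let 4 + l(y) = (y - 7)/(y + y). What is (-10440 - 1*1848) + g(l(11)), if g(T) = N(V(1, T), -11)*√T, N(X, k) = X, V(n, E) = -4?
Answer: -12288 - 4*I*√462/11 ≈ -12288.0 - 7.8161*I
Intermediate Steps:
l(y) = -4 + (-7 + y)/(2*y) (l(y) = -4 + (y - 7)/(y + y) = -4 + (-7 + y)/((2*y)) = -4 + (-7 + y)*(1/(2*y)) = -4 + (-7 + y)/(2*y))
g(T) = -4*√T
(-10440 - 1*1848) + g(l(11)) = (-10440 - 1*1848) - 4*√154*√(-1 - 1*11)/22 = (-10440 - 1848) - 4*√154*√(-1 - 11)/22 = -12288 - 4*I*√462/11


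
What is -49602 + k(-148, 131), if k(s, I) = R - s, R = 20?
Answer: -49434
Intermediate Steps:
k(s, I) = 20 - s
-49602 + k(-148, 131) = -49602 + (20 - 1*(-148)) = -49602 + (20 + 148) = -49602 + 168 = -49434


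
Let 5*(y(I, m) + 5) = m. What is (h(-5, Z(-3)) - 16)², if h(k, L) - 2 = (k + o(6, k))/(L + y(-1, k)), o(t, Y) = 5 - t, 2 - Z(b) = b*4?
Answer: 3481/16 ≈ 217.56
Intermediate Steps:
Z(b) = 2 - 4*b (Z(b) = 2 - b*4 = 2 - 4*b)
y(I, m) = -5 + m/5
h(k, L) = 2 + (-1 + k)/(-5 + L + k/5) (h(k, L) = 2 + (k + (5 - 1*6))/(L + (-5 + k/5)) = 2 + (k + (5 - 6))/(-5 + L + k/5) = 2 + (k - 1)/(-5 + L + k/5) = 2 + (-1 + k)/(-5 + L + k/5))
(h(-5, Z(-3)) - 16)² = ((-55 + 7*(-5) + 10*(2 - 4*(-3)))/(-25 - 5 + 5*(2 - 4*(-3))) - 16)² = ((-55 - 35 + 10*(2 + 12))/(-25 - 5 + 5*(2 + 12)) - 16)² = ((-55 - 35 + 10*14)/(-25 - 5 + 5*14) - 16)² = ((-55 - 35 + 140)/(-25 - 5 + 70) - 16)² = (50/40 - 16)² = ((1/40)*50 - 16)² = (5/4 - 16)² = (-59/4)² = 3481/16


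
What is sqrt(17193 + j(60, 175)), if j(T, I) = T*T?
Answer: sqrt(20793) ≈ 144.20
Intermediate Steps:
j(T, I) = T**2
sqrt(17193 + j(60, 175)) = sqrt(17193 + 60**2) = sqrt(17193 + 3600) = sqrt(20793)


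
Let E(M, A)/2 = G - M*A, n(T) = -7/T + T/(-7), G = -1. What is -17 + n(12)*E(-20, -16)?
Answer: 20413/14 ≈ 1458.1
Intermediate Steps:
n(T) = -7/T - T/7 (n(T) = -7/T + T*(-⅐) = -7/T - T/7)
E(M, A) = -2 - 2*A*M (E(M, A) = 2*(-1 - M*A) = 2*(-1 - A*M) = -2 - 2*A*M)
-17 + n(12)*E(-20, -16) = -17 + (-7/12 - ⅐*12)*(-2 - 2*(-16)*(-20)) = -17 + (-7*1/12 - 12/7)*(-2 - 640) = -17 + (-7/12 - 12/7)*(-642) = -17 - 193/84*(-642) = -17 + 20651/14 = 20413/14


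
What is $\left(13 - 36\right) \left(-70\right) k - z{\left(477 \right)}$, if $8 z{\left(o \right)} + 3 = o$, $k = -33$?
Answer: $- \frac{212757}{4} \approx -53189.0$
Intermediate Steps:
$z{\left(o \right)} = - \frac{3}{8} + \frac{o}{8}$
$\left(13 - 36\right) \left(-70\right) k - z{\left(477 \right)} = \left(13 - 36\right) \left(-70\right) \left(-33\right) - \left(- \frac{3}{8} + \frac{1}{8} \cdot 477\right) = \left(-23\right) \left(-70\right) \left(-33\right) - \left(- \frac{3}{8} + \frac{477}{8}\right) = 1610 \left(-33\right) - \frac{237}{4} = -53130 - \frac{237}{4} = - \frac{212757}{4}$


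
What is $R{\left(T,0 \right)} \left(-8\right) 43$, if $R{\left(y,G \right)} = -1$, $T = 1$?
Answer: $344$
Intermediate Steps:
$R{\left(T,0 \right)} \left(-8\right) 43 = \left(-1\right) \left(-8\right) 43 = 8 \cdot 43 = 344$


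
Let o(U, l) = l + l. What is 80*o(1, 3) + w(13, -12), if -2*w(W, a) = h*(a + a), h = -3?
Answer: 444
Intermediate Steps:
o(U, l) = 2*l
w(W, a) = 3*a (w(W, a) = -(-3)*(a + a)/2 = -(-3)*2*a/2 = -(-3)*a = 3*a)
80*o(1, 3) + w(13, -12) = 80*(2*3) + 3*(-12) = 80*6 - 36 = 480 - 36 = 444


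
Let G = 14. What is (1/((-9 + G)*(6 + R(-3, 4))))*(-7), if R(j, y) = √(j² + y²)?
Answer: -7/55 ≈ -0.12727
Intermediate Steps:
(1/((-9 + G)*(6 + R(-3, 4))))*(-7) = (1/((-9 + 14)*(6 + √((-3)² + 4²))))*(-7) = (1/(5*(6 + √(9 + 16))))*(-7) = (1/(5*(6 + √25)))*(-7) = (1/(5*(6 + 5)))*(-7) = ((⅕)/11)*(-7) = ((⅕)*(1/11))*(-7) = (1/55)*(-7) = -7/55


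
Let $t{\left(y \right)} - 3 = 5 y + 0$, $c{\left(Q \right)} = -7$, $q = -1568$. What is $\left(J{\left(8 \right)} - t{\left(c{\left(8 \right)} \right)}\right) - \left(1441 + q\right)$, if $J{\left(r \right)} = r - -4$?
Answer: $171$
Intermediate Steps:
$J{\left(r \right)} = 4 + r$ ($J{\left(r \right)} = r + 4 = 4 + r$)
$t{\left(y \right)} = 3 + 5 y$ ($t{\left(y \right)} = 3 + \left(5 y + 0\right) = 3 + 5 y$)
$\left(J{\left(8 \right)} - t{\left(c{\left(8 \right)} \right)}\right) - \left(1441 + q\right) = \left(\left(4 + 8\right) - \left(3 + 5 \left(-7\right)\right)\right) - \left(1441 - 1568\right) = \left(12 - \left(3 - 35\right)\right) - -127 = \left(12 - -32\right) + 127 = \left(12 + 32\right) + 127 = 44 + 127 = 171$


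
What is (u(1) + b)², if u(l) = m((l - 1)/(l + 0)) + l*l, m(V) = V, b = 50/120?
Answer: 289/144 ≈ 2.0069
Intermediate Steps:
b = 5/12 (b = 50*(1/120) = 5/12 ≈ 0.41667)
u(l) = l² + (-1 + l)/l (u(l) = (l - 1)/(l + 0) + l*l = (-1 + l)/l + l² = l² + (-1 + l)/l)
(u(1) + b)² = ((-1 + 1 + 1³)/1 + 5/12)² = (1*(-1 + 1 + 1) + 5/12)² = (1*1 + 5/12)² = (1 + 5/12)² = (17/12)² = 289/144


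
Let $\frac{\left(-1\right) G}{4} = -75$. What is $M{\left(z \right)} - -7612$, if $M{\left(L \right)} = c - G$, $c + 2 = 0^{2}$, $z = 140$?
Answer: $7310$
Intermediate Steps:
$G = 300$ ($G = \left(-4\right) \left(-75\right) = 300$)
$c = -2$ ($c = -2 + 0^{2} = -2 + 0 = -2$)
$M{\left(L \right)} = -302$ ($M{\left(L \right)} = -2 - 300 = -302$)
$M{\left(z \right)} - -7612 = -302 - -7612 = -302 + 7612 = 7310$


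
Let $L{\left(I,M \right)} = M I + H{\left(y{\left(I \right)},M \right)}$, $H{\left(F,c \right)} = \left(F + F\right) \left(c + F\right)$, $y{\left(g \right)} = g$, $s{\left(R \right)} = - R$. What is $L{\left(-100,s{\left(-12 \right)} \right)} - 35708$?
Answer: $-19308$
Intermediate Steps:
$H{\left(F,c \right)} = 2 F \left(F + c\right)$
$L{\left(I,M \right)} = I M + 2 I \left(I + M\right)$ ($L{\left(I,M \right)} = M I + 2 I \left(I + M\right) = I M + 2 I \left(I + M\right)$)
$L{\left(-100,s{\left(-12 \right)} \right)} - 35708 = - 100 \left(2 \left(-100\right) + 3 \left(\left(-1\right) \left(-12\right)\right)\right) - 35708 = - 100 \left(-200 + 3 \cdot 12\right) - 35708 = - 100 \left(-200 + 36\right) - 35708 = \left(-100\right) \left(-164\right) - 35708 = 16400 - 35708 = -19308$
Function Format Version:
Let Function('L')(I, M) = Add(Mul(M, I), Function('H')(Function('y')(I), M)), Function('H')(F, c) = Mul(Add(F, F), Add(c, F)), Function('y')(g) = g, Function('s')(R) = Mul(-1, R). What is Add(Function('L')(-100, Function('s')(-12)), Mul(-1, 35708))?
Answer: -19308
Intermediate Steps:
Function('H')(F, c) = Mul(2, F, Add(F, c)) (Function('H')(F, c) = Mul(Mul(2, F), Add(F, c)) = Mul(2, F, Add(F, c)))
Function('L')(I, M) = Add(Mul(I, M), Mul(2, I, Add(I, M))) (Function('L')(I, M) = Add(Mul(M, I), Mul(2, I, Add(I, M))) = Add(Mul(I, M), Mul(2, I, Add(I, M))))
Add(Function('L')(-100, Function('s')(-12)), Mul(-1, 35708)) = Add(Mul(-100, Add(Mul(2, -100), Mul(3, Mul(-1, -12)))), Mul(-1, 35708)) = Add(Mul(-100, Add(-200, Mul(3, 12))), -35708) = Add(Mul(-100, Add(-200, 36)), -35708) = Add(Mul(-100, -164), -35708) = Add(16400, -35708) = -19308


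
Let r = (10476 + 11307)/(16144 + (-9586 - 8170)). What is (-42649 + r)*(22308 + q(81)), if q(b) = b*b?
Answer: -1985378030799/1612 ≈ -1.2316e+9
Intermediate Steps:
r = -21783/1612 (r = 21783/(16144 - 17756) = 21783/(-1612) = 21783*(-1/1612) = -21783/1612 ≈ -13.513)
q(b) = b²
(-42649 + r)*(22308 + q(81)) = (-42649 - 21783/1612)*(22308 + 81²) = -68771971*(22308 + 6561)/1612 = -68771971/1612*28869 = -1985378030799/1612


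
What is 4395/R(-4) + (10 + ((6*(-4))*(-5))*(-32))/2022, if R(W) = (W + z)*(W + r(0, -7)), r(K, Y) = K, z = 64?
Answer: -326863/16176 ≈ -20.207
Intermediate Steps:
R(W) = W*(64 + W) (R(W) = (W + 64)*(W + 0) = (64 + W)*W = W*(64 + W))
4395/R(-4) + (10 + ((6*(-4))*(-5))*(-32))/2022 = 4395/((-4*(64 - 4))) + (10 + ((6*(-4))*(-5))*(-32))/2022 = 4395/((-4*60)) + (10 - 24*(-5)*(-32))*(1/2022) = 4395/(-240) + (10 + 120*(-32))*(1/2022) = 4395*(-1/240) + (10 - 3840)*(1/2022) = -293/16 - 3830*1/2022 = -293/16 - 1915/1011 = -326863/16176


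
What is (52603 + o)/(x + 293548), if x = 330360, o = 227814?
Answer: 4597/10228 ≈ 0.44945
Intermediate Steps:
(52603 + o)/(x + 293548) = (52603 + 227814)/(330360 + 293548) = 280417/623908 = 280417*(1/623908) = 4597/10228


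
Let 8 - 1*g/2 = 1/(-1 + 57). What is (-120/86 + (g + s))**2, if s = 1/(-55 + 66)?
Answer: 37696164025/175403536 ≈ 214.91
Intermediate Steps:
g = 447/28 (g = 16 - 2/(-1 + 57) = 16 - 2/56 = 16 - 2*1/56 = 16 - 1/28 = 447/28 ≈ 15.964)
s = 1/11 ≈ 0.090909
(-120/86 + (g + s))**2 = (-120/86 + (447/28 + 1/11))**2 = (-120*1/86 + 4945/308)**2 = (-60/43 + 4945/308)**2 = (194155/13244)**2 = 37696164025/175403536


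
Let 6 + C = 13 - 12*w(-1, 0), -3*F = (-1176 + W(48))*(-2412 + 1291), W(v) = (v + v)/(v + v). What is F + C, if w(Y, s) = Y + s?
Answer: -1317118/3 ≈ -4.3904e+5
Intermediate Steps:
W(v) = 1 (W(v) = (2*v)/((2*v)) = (2*v)*(1/(2*v)) = 1)
F = -1317175/3 (F = -(-1176 + 1)*(-2412 + 1291)/3 = -(-1175)*(-1121)/3 = -1/3*1317175 = -1317175/3 ≈ -4.3906e+5)
C = 19 (C = -6 + (13 - 12*(-1 + 0)) = -6 + (13 - 12*(-1)) = -6 + (13 + 12) = -6 + 25 = 19)
F + C = -1317175/3 + 19 = -1317118/3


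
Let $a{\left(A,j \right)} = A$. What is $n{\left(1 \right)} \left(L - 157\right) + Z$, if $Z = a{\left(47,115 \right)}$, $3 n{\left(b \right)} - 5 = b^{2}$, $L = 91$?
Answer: $-85$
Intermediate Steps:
$n{\left(b \right)} = \frac{5}{3} + \frac{b^{2}}{3}$
$Z = 47$
$n{\left(1 \right)} \left(L - 157\right) + Z = \left(\frac{5}{3} + \frac{1^{2}}{3}\right) \left(91 - 157\right) + 47 = \left(\frac{5}{3} + \frac{1}{3} \cdot 1\right) \left(-66\right) + 47 = \left(\frac{5}{3} + \frac{1}{3}\right) \left(-66\right) + 47 = 2 \left(-66\right) + 47 = -132 + 47 = -85$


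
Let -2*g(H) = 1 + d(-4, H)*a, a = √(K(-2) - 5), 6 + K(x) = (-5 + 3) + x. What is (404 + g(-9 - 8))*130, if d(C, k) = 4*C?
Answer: 52455 + 1040*I*√15 ≈ 52455.0 + 4027.9*I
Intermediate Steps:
K(x) = -8 + x (K(x) = -6 + ((-5 + 3) + x) = -6 + (-2 + x) = -8 + x)
a = I*√15 (a = √((-8 - 2) - 5) = √(-10 - 5) = √(-15) = I*√15 ≈ 3.873*I)
g(H) = -½ + 8*I*√15 (g(H) = -(1 + (4*(-4))*(I*√15))/2 = -(1 - 16*I*√15)/2 = -½ + 8*I*√15)
(404 + g(-9 - 8))*130 = (404 + (-½ + 8*I*√15))*130 = (807/2 + 8*I*√15)*130 = 52455 + 1040*I*√15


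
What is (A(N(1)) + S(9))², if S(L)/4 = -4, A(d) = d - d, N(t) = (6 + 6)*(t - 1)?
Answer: 256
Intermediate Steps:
N(t) = -12 + 12*t (N(t) = 12*(-1 + t) = -12 + 12*t)
A(d) = 0
S(L) = -16 (S(L) = 4*(-4) = -16)
(A(N(1)) + S(9))² = (0 - 16)² = (-16)² = 256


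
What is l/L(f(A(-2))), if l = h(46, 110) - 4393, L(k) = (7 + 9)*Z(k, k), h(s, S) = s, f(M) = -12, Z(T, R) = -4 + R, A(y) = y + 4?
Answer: 4347/256 ≈ 16.980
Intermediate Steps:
A(y) = 4 + y
L(k) = -64 + 16*k (L(k) = (7 + 9)*(-4 + k) = 16*(-4 + k) = -64 + 16*k)
l = -4347 (l = 46 - 4393 = -4347)
l/L(f(A(-2))) = -4347/(-64 + 16*(-12)) = -4347/(-64 - 192) = -4347/(-256) = -4347*(-1/256) = 4347/256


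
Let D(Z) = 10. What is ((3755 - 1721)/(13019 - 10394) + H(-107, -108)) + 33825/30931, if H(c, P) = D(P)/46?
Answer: 1298389264/622486375 ≈ 2.0858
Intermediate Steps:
H(c, P) = 5/23 (H(c, P) = 10/46 = 10*(1/46) = 5/23)
((3755 - 1721)/(13019 - 10394) + H(-107, -108)) + 33825/30931 = ((3755 - 1721)/(13019 - 10394) + 5/23) + 33825/30931 = (2034/2625 + 5/23) + 33825*(1/30931) = (2034*(1/2625) + 5/23) + 33825/30931 = (678/875 + 5/23) + 33825/30931 = 19969/20125 + 33825/30931 = 1298389264/622486375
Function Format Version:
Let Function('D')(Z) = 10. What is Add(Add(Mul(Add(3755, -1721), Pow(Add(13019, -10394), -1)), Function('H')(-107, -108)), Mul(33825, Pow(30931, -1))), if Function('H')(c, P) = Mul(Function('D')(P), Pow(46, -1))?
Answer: Rational(1298389264, 622486375) ≈ 2.0858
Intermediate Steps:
Function('H')(c, P) = Rational(5, 23) (Function('H')(c, P) = Mul(10, Pow(46, -1)) = Mul(10, Rational(1, 46)) = Rational(5, 23))
Add(Add(Mul(Add(3755, -1721), Pow(Add(13019, -10394), -1)), Function('H')(-107, -108)), Mul(33825, Pow(30931, -1))) = Add(Add(Mul(Add(3755, -1721), Pow(Add(13019, -10394), -1)), Rational(5, 23)), Mul(33825, Pow(30931, -1))) = Add(Add(Mul(2034, Pow(2625, -1)), Rational(5, 23)), Mul(33825, Rational(1, 30931))) = Add(Add(Mul(2034, Rational(1, 2625)), Rational(5, 23)), Rational(33825, 30931)) = Add(Add(Rational(678, 875), Rational(5, 23)), Rational(33825, 30931)) = Add(Rational(19969, 20125), Rational(33825, 30931)) = Rational(1298389264, 622486375)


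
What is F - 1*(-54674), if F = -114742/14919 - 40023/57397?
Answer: 46810482710471/856305843 ≈ 54666.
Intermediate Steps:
F = -7182949711/856305843 (F = -114742*1/14919 - 40023*1/57397 = -114742/14919 - 40023/57397 = -7182949711/856305843 ≈ -8.3883)
F - 1*(-54674) = -7182949711/856305843 - 1*(-54674) = -7182949711/856305843 + 54674 = 46810482710471/856305843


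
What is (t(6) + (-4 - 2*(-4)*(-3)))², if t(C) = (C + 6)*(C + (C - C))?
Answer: 1936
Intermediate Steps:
t(C) = C*(6 + C) (t(C) = (6 + C)*(C + 0) = (6 + C)*C = C*(6 + C))
(t(6) + (-4 - 2*(-4)*(-3)))² = (6*(6 + 6) + (-4 - 2*(-4)*(-3)))² = (6*12 + (-4 + 8*(-3)))² = (72 + (-4 - 24))² = (72 - 28)² = 44² = 1936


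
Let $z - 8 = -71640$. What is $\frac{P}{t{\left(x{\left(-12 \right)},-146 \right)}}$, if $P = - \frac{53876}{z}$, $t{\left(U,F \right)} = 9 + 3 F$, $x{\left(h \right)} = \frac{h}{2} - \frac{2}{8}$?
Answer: $- \frac{13469}{7682532} \approx -0.0017532$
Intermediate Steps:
$z = -71632$ ($z = 8 - 71640 = -71632$)
$x{\left(h \right)} = - \frac{1}{4} + \frac{h}{2}$ ($x{\left(h \right)} = h \frac{1}{2} - \frac{1}{4} = \frac{h}{2} - \frac{1}{4} = - \frac{1}{4} + \frac{h}{2}$)
$P = \frac{13469}{17908}$ ($P = - \frac{53876}{-71632} = \left(-53876\right) \left(- \frac{1}{71632}\right) = \frac{13469}{17908} \approx 0.75212$)
$\frac{P}{t{\left(x{\left(-12 \right)},-146 \right)}} = \frac{13469}{17908 \left(9 + 3 \left(-146\right)\right)} = \frac{13469}{17908 \left(9 - 438\right)} = \frac{13469}{17908 \left(-429\right)} = \frac{13469}{17908} \left(- \frac{1}{429}\right) = - \frac{13469}{7682532}$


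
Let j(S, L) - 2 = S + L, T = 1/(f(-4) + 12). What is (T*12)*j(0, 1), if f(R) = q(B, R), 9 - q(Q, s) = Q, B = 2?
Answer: 36/19 ≈ 1.8947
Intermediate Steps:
q(Q, s) = 9 - Q
f(R) = 7 (f(R) = 9 - 1*2 = 9 - 2 = 7)
T = 1/19 (T = 1/(7 + 12) = 1/19 ≈ 0.052632)
j(S, L) = 2 + L + S (j(S, L) = 2 + (S + L) = 2 + (L + S) = 2 + L + S)
(T*12)*j(0, 1) = ((1/19)*12)*(2 + 1 + 0) = (12/19)*3 = 36/19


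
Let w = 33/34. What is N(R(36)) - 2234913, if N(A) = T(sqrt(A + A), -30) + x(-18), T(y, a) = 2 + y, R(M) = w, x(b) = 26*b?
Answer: -2235379 + sqrt(561)/17 ≈ -2.2354e+6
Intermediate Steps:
w = 33/34 (w = 33*(1/34) = 33/34 ≈ 0.97059)
R(M) = 33/34
N(A) = -466 + sqrt(2)*sqrt(A) (N(A) = (2 + sqrt(A + A)) + 26*(-18) = (2 + sqrt(2*A)) - 468 = (2 + sqrt(2)*sqrt(A)) - 468 = -466 + sqrt(2)*sqrt(A))
N(R(36)) - 2234913 = (-466 + sqrt(2)*sqrt(33/34)) - 2234913 = (-466 + sqrt(2)*(sqrt(1122)/34)) - 2234913 = (-466 + sqrt(561)/17) - 2234913 = -2235379 + sqrt(561)/17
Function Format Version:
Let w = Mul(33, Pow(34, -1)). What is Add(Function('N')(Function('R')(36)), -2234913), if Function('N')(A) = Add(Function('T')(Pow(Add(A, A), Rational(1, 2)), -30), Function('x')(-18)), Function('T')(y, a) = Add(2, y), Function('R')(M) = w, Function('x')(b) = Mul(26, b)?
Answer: Add(-2235379, Mul(Rational(1, 17), Pow(561, Rational(1, 2)))) ≈ -2.2354e+6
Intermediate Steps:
w = Rational(33, 34) (w = Mul(33, Rational(1, 34)) = Rational(33, 34) ≈ 0.97059)
Function('R')(M) = Rational(33, 34)
Function('N')(A) = Add(-466, Mul(Pow(2, Rational(1, 2)), Pow(A, Rational(1, 2)))) (Function('N')(A) = Add(Add(2, Pow(Add(A, A), Rational(1, 2))), Mul(26, -18)) = Add(Add(2, Pow(Mul(2, A), Rational(1, 2))), -468) = Add(Add(2, Mul(Pow(2, Rational(1, 2)), Pow(A, Rational(1, 2)))), -468) = Add(-466, Mul(Pow(2, Rational(1, 2)), Pow(A, Rational(1, 2)))))
Add(Function('N')(Function('R')(36)), -2234913) = Add(Add(-466, Mul(Pow(2, Rational(1, 2)), Pow(Rational(33, 34), Rational(1, 2)))), -2234913) = Add(Add(-466, Mul(Pow(2, Rational(1, 2)), Mul(Rational(1, 34), Pow(1122, Rational(1, 2))))), -2234913) = Add(Add(-466, Mul(Rational(1, 17), Pow(561, Rational(1, 2)))), -2234913) = Add(-2235379, Mul(Rational(1, 17), Pow(561, Rational(1, 2))))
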